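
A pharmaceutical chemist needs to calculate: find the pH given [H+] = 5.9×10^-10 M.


pH = -log10([H+]) = -log10(5.9×10^-10)
= 10 - log10(5.9)
= 10 - 0.77
= 9.23

9.23


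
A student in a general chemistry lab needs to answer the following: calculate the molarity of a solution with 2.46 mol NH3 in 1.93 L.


M = n/V = 2.46/1.93 = 1.275 mol/L

1.275 M


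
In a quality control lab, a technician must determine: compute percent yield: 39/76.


% yield = actual/theoretical × 100
= 39/76 × 100
= 51.32%

51.32%


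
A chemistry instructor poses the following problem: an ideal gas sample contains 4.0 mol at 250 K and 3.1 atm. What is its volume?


PV = nRT  (R = 0.08206 L·atm/(mol·K))
V = nRT/P = 4.0×0.08206×250/3.1
= 26.471 L

26.471 L


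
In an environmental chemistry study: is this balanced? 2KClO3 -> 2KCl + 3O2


Equation: 2KClO3 -> 2KCl + 3O2
Check atoms: Cl: 2=2, K: 2=2, O: 6=6
Balanced

Yes, balanced


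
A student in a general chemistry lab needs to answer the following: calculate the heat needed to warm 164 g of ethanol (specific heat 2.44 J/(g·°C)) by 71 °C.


q = mcΔT = 164 × 2.44 × 71
= 28411.36 J

28411.36 J


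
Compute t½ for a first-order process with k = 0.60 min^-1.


t½ = ln2/k = 0.693147/(0.60 min^-1)
= 1.155 min

1.155 min


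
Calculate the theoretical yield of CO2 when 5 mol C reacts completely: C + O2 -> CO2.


Mole ratio CO2:C = 1:1
n(CO2) = 5 × 1/1 = 5.000 mol
mass = 5.000 × 44.01 = 220.05 g

220.05 g


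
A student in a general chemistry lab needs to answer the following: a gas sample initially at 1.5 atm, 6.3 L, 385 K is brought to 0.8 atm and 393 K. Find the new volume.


P1V1/T1 = P2V2/T2
V2 = P1V1T2/(T1P2)
= 1.5×6.3×393/(385×0.8)
= 12.058 L

12.058 L


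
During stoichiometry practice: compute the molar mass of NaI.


M(NaI) = 1×22.99 + 1×126.9
= 22.99 + 126.9
= 149.89 g/mol

149.89 g/mol


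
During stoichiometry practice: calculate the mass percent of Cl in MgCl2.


M(MgCl2) = 1×24.31 + 2×35.45 = 95.21 g/mol
Mass of Cl = 2 × 35.45 = 70.90 g/mol
% Cl = 70.90/95.21 × 100 = 74.47%

74.47%


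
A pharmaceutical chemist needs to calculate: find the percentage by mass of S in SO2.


M(SO2) = 1×32.07 + 2×16.0 = 64.07 g/mol
Mass of S = 1 × 32.07 = 32.07 g/mol
% S = 32.07/64.07 × 100 = 50.05%

50.05%


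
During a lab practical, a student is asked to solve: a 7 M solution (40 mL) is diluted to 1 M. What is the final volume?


C1V1 = C2V2
7 × 40 = 1 × V2
V2 = 280/1 = 280.0 mL

280.0 mL


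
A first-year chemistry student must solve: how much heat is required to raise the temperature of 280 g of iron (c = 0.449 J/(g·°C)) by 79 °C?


q = mcΔT = 280 × 0.449 × 79
= 9931.88 J

9931.88 J


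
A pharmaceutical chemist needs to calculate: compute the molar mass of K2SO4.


M(K2SO4) = 2×39.1 + 1×32.07 + 4×16.0
= 78.2 + 32.07 + 64.0
= 174.27 g/mol

174.27 g/mol


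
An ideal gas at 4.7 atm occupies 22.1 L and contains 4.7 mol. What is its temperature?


PV = nRT  (R = 0.08206 L·atm/(mol·K))
T = PV/(nR) = 4.7×22.1/(4.7×0.08206)
= 103.87/0.385682
= 269.32 K

269.32 K


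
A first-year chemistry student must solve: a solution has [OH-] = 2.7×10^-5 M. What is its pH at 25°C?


pOH = -log10([OH-]) = -log10(2.7×10^-5)
= 5 - log10(2.7) = 4.57
pH = 14 - pOH = 14 - 4.57 = 9.43

9.43


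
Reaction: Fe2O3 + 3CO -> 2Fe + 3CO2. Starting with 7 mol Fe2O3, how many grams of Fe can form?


Mole ratio Fe:Fe2O3 = 2:1
n(Fe) = 7 × 2/1 = 14.000 mol
mass = 14.000 × 55.85 = 781.9 g

781.9 g


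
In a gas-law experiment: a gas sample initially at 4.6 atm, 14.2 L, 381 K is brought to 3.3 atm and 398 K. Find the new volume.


P1V1/T1 = P2V2/T2
V2 = P1V1T2/(T1P2)
= 4.6×14.2×398/(381×3.3)
= 20.677 L

20.677 L


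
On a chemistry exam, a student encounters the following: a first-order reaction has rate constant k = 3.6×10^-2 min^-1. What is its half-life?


t½ = ln2/k = 0.693147/(3.6×10^-2 min^-1)
= 19.25 min

19.25 min


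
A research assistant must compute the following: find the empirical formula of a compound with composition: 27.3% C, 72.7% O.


Assume 100 g sample. Moles of each element:
  C: 27.3/12.01 = 2.273 mol
  O: 72.7/16.0 = 4.544 mol
Divide by smallest (2.273):
  C: 2.273/2.273 = 1.0
  O: 4.544/2.273 = 2.0
Empirical formula: CO2

CO2


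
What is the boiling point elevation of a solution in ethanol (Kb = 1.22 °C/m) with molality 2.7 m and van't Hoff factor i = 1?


ΔTb = Kb × m × i
= 1.22 × 2.7 × 1
= 3.294 °C

3.294 °C


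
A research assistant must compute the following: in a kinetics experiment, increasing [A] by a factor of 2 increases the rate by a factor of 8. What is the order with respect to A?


rate ∝ [A]^n
2^n = 8 → n = 3
Order in A: 3

3


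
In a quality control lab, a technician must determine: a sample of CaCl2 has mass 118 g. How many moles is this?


M(CaCl2) = 110.98 g/mol
n = mass/M = 118/110.98 = 1.0633 mol

1.0633 mol


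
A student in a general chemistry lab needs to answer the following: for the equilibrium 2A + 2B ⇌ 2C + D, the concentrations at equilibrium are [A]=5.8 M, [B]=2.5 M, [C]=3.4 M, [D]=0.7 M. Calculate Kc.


Kc = [C]^2[D]/([A]^2[B]^2)
= (3.4^2 × 0.7^1)/(5.8^2 × 2.5^2)
= 8.092/210.25
= 0.03849

0.03849


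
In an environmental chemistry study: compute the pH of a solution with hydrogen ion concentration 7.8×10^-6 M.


pH = -log10([H+]) = -log10(7.8×10^-6)
= 6 - log10(7.8)
= 6 - 0.89
= 5.11

5.11


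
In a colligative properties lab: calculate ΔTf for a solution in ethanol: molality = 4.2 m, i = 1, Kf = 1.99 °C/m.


ΔTf = Kf × m × i
= 1.99 × 4.2 × 1
= 8.358 °C

8.358 °C


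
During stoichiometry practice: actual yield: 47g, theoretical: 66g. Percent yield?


% yield = actual/theoretical × 100
= 47/66 × 100
= 71.21%

71.21%


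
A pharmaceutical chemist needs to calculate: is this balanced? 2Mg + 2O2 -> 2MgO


Equation: 2Mg + 2O2 -> 2MgO
Check atoms: Mg: 2=2, O: 4≠2
Not balanced

No, not balanced


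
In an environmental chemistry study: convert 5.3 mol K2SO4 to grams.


M(K2SO4) = 174.27 g/mol
mass = n × M = 5.3 × 174.27 = 923.63 g

923.63 g


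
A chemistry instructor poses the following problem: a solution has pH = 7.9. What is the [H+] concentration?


[H+] = 10^(-pH) = 10^(-7.9)
= 1.26×10^-8 M

1.26×10^-8 M


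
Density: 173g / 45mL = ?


ρ = mass/volume
= 173/45
= 3.844 g/mL

3.844 g/mL


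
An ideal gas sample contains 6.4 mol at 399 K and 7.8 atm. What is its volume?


PV = nRT  (R = 0.08206 L·atm/(mol·K))
V = nRT/P = 6.4×0.08206×399/7.8
= 26.865 L

26.865 L


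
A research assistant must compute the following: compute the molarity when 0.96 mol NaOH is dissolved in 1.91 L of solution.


M = n/V = 0.96/1.91 = 0.503 mol/L

0.503 M


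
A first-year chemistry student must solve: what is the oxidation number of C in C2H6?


2x + 6(+1) = 0, so x = -3
Oxidation number: -3

-3


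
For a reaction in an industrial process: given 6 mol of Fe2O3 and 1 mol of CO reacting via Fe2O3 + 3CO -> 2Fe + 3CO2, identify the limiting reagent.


Mole ratio available / coefficient:
  Fe2O3: 6/1 = 6.000
  CO: 1/3 = 0.333
Smaller ratio is limiting.

CO


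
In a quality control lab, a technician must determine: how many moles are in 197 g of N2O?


M(N2O) = 44.02 g/mol
n = mass/M = 197/44.02 = 4.4752 mol

4.4752 mol


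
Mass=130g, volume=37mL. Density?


ρ = mass/volume
= 130/37
= 3.514 g/mL

3.514 g/mL


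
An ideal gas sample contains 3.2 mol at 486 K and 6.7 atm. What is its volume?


PV = nRT  (R = 0.08206 L·atm/(mol·K))
V = nRT/P = 3.2×0.08206×486/6.7
= 19.048 L

19.048 L


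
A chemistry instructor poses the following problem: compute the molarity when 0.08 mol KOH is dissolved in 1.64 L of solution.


M = n/V = 0.08/1.64 = 0.049 mol/L

0.049 M


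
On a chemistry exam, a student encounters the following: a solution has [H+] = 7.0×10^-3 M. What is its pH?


pH = -log10([H+]) = -log10(7.0×10^-3)
= 3 - log10(7.0)
= 3 - 0.85
= 2.15

2.15


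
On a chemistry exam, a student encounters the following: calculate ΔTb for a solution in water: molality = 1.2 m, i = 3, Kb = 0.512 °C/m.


ΔTb = Kb × m × i
= 0.512 × 1.2 × 3
= 1.8432 °C

1.8432 °C


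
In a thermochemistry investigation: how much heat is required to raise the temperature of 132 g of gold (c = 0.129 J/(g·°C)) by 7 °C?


q = mcΔT = 132 × 0.129 × 7
= 119.20 J

119.20 J


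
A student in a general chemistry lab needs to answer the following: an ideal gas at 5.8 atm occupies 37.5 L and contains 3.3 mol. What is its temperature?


PV = nRT  (R = 0.08206 L·atm/(mol·K))
T = PV/(nR) = 5.8×37.5/(3.3×0.08206)
= 217.50/0.270798
= 803.18 K

803.18 K


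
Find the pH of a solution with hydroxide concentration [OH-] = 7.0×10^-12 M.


pOH = -log10([OH-]) = -log10(7.0×10^-12)
= 12 - log10(7.0) = 11.15
pH = 14 - pOH = 14 - 11.15 = 2.85

2.85


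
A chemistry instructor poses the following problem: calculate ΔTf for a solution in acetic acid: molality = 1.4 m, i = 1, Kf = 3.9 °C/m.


ΔTf = Kf × m × i
= 3.9 × 1.4 × 1
= 5.46 °C

5.46 °C


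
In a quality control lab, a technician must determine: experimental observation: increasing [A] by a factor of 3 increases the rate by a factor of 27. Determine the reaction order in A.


rate ∝ [A]^n
3^n = 27 → n = 3
Order in A: 3

3


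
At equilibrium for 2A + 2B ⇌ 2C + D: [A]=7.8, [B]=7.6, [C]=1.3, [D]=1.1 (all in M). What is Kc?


Kc = [C]^2[D]/([A]^2[B]^2)
= (1.3^2 × 1.1^1)/(7.8^2 × 7.6^2)
= 1.859/3514.1184
= 5.290×10^-4

5.290×10^-4


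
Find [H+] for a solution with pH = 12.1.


[H+] = 10^(-pH) = 10^(-12.1)
= 7.94×10^-13 M

7.94×10^-13 M


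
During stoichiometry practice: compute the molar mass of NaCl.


M(NaCl) = 1×22.99 + 1×35.45
= 22.99 + 35.45
= 58.44 g/mol

58.44 g/mol


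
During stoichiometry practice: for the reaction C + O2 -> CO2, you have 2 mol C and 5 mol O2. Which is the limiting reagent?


Mole ratio available / coefficient:
  C: 2/1 = 2.000
  O2: 5/1 = 5.000
Smaller ratio is limiting.

C


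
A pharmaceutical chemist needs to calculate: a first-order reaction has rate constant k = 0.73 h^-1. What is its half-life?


t½ = ln2/k = 0.693147/(0.73 h^-1)
= 0.9495 h

0.9495 h


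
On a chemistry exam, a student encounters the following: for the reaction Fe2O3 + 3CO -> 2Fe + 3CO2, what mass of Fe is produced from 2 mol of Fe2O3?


Mole ratio Fe:Fe2O3 = 2:1
n(Fe) = 2 × 2/1 = 4.000 mol
mass = 4.000 × 55.85 = 223.4 g

223.4 g


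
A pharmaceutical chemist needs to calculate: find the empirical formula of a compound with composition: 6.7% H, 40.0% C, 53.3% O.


Assume 100 g sample. Moles of each element:
  H: 6.7/1.008 = 6.647 mol
  C: 40.0/12.01 = 3.331 mol
  O: 53.3/16.0 = 3.331 mol
Divide by smallest (3.331):
  H: 6.647/3.331 = 2.0
  C: 3.331/3.331 = 1.0
  O: 3.331/3.331 = 1.0
Empirical formula: CH2O

CH2O


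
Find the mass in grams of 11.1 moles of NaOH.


M(NaOH) = 40.0 g/mol
mass = n × M = 11.1 × 40.0 = 444.00 g

444.00 g


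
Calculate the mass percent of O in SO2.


M(SO2) = 1×32.07 + 2×16.0 = 64.07 g/mol
Mass of O = 2 × 16.0 = 32.00 g/mol
% O = 32.00/64.07 × 100 = 49.95%

49.95%


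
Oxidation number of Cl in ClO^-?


x + (-2) = -1, so x = +1
Oxidation number: +1

+1


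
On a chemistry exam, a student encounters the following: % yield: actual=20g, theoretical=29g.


% yield = actual/theoretical × 100
= 20/29 × 100
= 68.97%

68.97%


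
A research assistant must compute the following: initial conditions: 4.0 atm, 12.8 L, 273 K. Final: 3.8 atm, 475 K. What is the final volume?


P1V1/T1 = P2V2/T2
V2 = P1V1T2/(T1P2)
= 4.0×12.8×475/(273×3.8)
= 23.443 L

23.443 L


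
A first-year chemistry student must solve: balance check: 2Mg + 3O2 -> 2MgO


Equation: 2Mg + 3O2 -> 2MgO
Check atoms: Mg: 2=2, O: 6≠2
Not balanced

No, not balanced


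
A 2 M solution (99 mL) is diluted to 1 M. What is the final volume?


C1V1 = C2V2
2 × 99 = 1 × V2
V2 = 198/1 = 198.0 mL

198.0 mL


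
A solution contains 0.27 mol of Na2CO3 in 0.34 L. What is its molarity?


M = n/V = 0.27/0.34 = 0.794 mol/L

0.794 M


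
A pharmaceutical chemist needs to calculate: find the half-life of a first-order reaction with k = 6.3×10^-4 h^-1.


t½ = ln2/k = 0.693147/(6.3×10^-4 h^-1)
= 1100 h

1100 h


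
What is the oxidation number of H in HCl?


H is +1 with nonmetals
Oxidation number: +1

+1


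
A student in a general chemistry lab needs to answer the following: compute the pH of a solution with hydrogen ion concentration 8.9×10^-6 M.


pH = -log10([H+]) = -log10(8.9×10^-6)
= 6 - log10(8.9)
= 6 - 0.95
= 5.05

5.05


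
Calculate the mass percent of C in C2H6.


M(C2H6) = 2×12.01 + 6×1.008 = 30.068 g/mol
Mass of C = 2 × 12.01 = 24.02 g/mol
% C = 24.02/30.068 × 100 = 79.89%

79.89%


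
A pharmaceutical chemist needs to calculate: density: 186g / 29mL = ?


ρ = mass/volume
= 186/29
= 6.414 g/mL

6.414 g/mL


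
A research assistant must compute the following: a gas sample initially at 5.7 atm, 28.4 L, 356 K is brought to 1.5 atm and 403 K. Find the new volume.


P1V1/T1 = P2V2/T2
V2 = P1V1T2/(T1P2)
= 5.7×28.4×403/(356×1.5)
= 122.168 L

122.168 L


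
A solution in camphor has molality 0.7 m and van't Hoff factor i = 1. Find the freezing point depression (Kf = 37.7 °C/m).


ΔTf = Kf × m × i
= 37.7 × 0.7 × 1
= 26.39 °C

26.39 °C


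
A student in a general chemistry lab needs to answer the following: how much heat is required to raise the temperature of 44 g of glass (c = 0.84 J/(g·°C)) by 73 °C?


q = mcΔT = 44 × 0.84 × 73
= 2698.08 J

2698.08 J


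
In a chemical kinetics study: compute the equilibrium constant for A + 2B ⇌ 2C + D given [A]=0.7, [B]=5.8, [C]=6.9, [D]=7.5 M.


Kc = [C]^2[D]/([A][B]^2)
= (6.9^2 × 7.5^1)/(0.7^1 × 5.8^2)
= 357.075/23.548
= 15.16

15.16


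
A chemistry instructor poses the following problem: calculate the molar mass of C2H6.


M(C2H6) = 2×12.01 + 6×1.008
= 24.02 + 6.05
= 30.07 g/mol

30.07 g/mol


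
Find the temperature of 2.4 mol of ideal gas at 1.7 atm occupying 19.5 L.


PV = nRT  (R = 0.08206 L·atm/(mol·K))
T = PV/(nR) = 1.7×19.5/(2.4×0.08206)
= 33.15/0.196944
= 168.32 K

168.32 K


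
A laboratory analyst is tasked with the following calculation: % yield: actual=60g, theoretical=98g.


% yield = actual/theoretical × 100
= 60/98 × 100
= 61.22%

61.22%


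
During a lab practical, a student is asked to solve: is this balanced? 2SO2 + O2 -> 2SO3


Equation: 2SO2 + O2 -> 2SO3
Check atoms: O: 6=6, S: 2=2
Balanced

Yes, balanced


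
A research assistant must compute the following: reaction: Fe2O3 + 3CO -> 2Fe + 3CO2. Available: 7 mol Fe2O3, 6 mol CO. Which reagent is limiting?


Mole ratio available / coefficient:
  Fe2O3: 7/1 = 7.000
  CO: 6/3 = 2.000
Smaller ratio is limiting.

CO


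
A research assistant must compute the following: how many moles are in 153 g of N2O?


M(N2O) = 44.02 g/mol
n = mass/M = 153/44.02 = 3.4757 mol

3.4757 mol


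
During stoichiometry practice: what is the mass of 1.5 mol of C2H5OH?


M(C2H5OH) = 46.07 g/mol
mass = n × M = 1.5 × 46.07 = 69.11 g

69.11 g


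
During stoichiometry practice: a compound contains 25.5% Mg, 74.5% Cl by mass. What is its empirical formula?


Assume 100 g sample. Moles of each element:
  Mg: 25.5/24.31 = 1.049 mol
  Cl: 74.5/35.45 = 2.102 mol
Divide by smallest (1.049):
  Mg: 1.049/1.049 = 1.0
  Cl: 2.102/1.049 = 2.0
Empirical formula: MgCl2

MgCl2


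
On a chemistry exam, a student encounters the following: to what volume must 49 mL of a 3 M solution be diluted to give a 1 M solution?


C1V1 = C2V2
3 × 49 = 1 × V2
V2 = 147/1 = 147.0 mL

147.0 mL


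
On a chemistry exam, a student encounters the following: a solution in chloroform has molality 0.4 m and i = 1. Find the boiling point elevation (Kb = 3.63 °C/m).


ΔTb = Kb × m × i
= 3.63 × 0.4 × 1
= 1.452 °C

1.452 °C


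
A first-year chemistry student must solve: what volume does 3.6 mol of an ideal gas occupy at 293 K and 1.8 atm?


PV = nRT  (R = 0.08206 L·atm/(mol·K))
V = nRT/P = 3.6×0.08206×293/1.8
= 48.087 L

48.087 L


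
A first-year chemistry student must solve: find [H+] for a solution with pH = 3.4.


[H+] = 10^(-pH) = 10^(-3.4)
= 3.98×10^-4 M

3.98×10^-4 M


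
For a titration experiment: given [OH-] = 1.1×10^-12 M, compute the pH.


pOH = -log10([OH-]) = -log10(1.1×10^-12)
= 12 - log10(1.1) = 11.96
pH = 14 - pOH = 14 - 11.96 = 2.04

2.04


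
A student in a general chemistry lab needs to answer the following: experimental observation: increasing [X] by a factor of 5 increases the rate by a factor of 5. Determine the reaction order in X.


rate ∝ [X]^n
5^n = 5 → n = 1
Order in X: 1

1


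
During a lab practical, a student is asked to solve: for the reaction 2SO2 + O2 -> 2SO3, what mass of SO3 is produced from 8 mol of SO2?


Mole ratio SO3:SO2 = 2:2
n(SO3) = 8 × 2/2 = 8.000 mol
mass = 8.000 × 80.07 = 640.56 g

640.56 g


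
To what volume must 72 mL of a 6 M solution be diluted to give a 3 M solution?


C1V1 = C2V2
6 × 72 = 3 × V2
V2 = 432/3 = 144.0 mL

144.0 mL


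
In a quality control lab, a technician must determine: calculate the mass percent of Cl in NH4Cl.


M(NH4Cl) = 1×14.01 + 4×1.008 + 1×35.45 = 53.492 g/mol
Mass of Cl = 1 × 35.45 = 35.45 g/mol
% Cl = 35.45/53.492 × 100 = 66.27%

66.27%


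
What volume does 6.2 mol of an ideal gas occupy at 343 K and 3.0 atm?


PV = nRT  (R = 0.08206 L·atm/(mol·K))
V = nRT/P = 6.2×0.08206×343/3.0
= 58.17 L

58.17 L


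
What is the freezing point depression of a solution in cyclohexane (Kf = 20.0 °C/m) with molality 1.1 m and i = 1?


ΔTf = Kf × m × i
= 20.0 × 1.1 × 1
= 22.0 °C

22.0 °C


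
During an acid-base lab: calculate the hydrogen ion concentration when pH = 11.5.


[H+] = 10^(-pH) = 10^(-11.5)
= 3.16×10^-12 M

3.16×10^-12 M


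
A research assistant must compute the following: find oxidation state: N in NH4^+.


x + 4(+1) = +1, so x = -3
Oxidation number: -3

-3


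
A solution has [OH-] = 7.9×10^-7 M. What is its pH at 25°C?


pOH = -log10([OH-]) = -log10(7.9×10^-7)
= 7 - log10(7.9) = 6.1
pH = 14 - pOH = 14 - 6.1 = 7.9

7.9


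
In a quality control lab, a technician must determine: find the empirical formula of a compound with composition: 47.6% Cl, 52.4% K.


Assume 100 g sample. Moles of each element:
  Cl: 47.6/35.45 = 1.343 mol
  K: 52.4/39.1 = 1.34 mol
Divide by smallest (1.34):
  Cl: 1.343/1.34 = 1.0
  K: 1.34/1.34 = 1.0
Empirical formula: KCl

KCl


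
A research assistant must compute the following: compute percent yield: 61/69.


% yield = actual/theoretical × 100
= 61/69 × 100
= 88.41%

88.41%


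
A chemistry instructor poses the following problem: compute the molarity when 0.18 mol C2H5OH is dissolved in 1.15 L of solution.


M = n/V = 0.18/1.15 = 0.157 mol/L

0.157 M


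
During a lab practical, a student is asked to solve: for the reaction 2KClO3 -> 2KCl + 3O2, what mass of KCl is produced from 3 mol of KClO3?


Mole ratio KCl:KClO3 = 2:2
n(KCl) = 3 × 2/2 = 3.000 mol
mass = 3.000 × 74.55 = 223.65 g

223.65 g


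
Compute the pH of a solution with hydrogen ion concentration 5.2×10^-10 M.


pH = -log10([H+]) = -log10(5.2×10^-10)
= 10 - log10(5.2)
= 10 - 0.72
= 9.28

9.28


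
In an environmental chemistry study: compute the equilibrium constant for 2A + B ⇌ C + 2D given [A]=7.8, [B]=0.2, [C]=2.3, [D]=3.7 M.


Kc = [C][D]^2/([A]^2[B])
= (2.3^1 × 3.7^2)/(7.8^2 × 0.2^1)
= 31.487/12.168
= 2.588

2.588


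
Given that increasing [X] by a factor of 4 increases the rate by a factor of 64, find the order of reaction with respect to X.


rate ∝ [X]^n
4^n = 64 → n = 3
Order in X: 3

3


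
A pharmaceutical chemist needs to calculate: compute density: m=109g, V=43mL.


ρ = mass/volume
= 109/43
= 2.535 g/mL

2.535 g/mL


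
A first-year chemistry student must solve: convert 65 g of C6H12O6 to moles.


M(C6H12O6) = 180.16 g/mol
n = mass/M = 65/180.16 = 0.3608 mol

0.3608 mol


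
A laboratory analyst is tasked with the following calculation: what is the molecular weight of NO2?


M(NO2) = 1×14.01 + 2×16.0
= 14.01 + 32.0
= 46.01 g/mol

46.01 g/mol


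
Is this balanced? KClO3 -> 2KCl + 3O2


Equation: KClO3 -> 2KCl + 3O2
Check atoms: Cl: 1≠2, K: 1≠2, O: 3≠6
Not balanced

No, not balanced


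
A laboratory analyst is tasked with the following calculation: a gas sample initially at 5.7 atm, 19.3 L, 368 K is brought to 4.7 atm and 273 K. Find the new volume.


P1V1/T1 = P2V2/T2
V2 = P1V1T2/(T1P2)
= 5.7×19.3×273/(368×4.7)
= 17.364 L

17.364 L


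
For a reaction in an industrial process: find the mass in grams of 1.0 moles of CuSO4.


M(CuSO4) = 159.62 g/mol
mass = n × M = 1.0 × 159.62 = 159.62 g

159.62 g


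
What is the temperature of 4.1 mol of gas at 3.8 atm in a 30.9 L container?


PV = nRT  (R = 0.08206 L·atm/(mol·K))
T = PV/(nR) = 3.8×30.9/(4.1×0.08206)
= 117.42/0.336446
= 349.00 K

349.00 K


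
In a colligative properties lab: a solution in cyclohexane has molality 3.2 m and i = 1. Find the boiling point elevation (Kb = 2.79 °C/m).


ΔTb = Kb × m × i
= 2.79 × 3.2 × 1
= 8.928 °C

8.928 °C


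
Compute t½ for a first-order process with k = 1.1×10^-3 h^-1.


t½ = ln2/k = 0.693147/(1.1×10^-3 h^-1)
= 630.1 h

630.1 h


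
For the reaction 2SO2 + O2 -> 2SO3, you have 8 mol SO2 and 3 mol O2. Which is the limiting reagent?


Mole ratio available / coefficient:
  SO2: 8/2 = 4.000
  O2: 3/1 = 3.000
Smaller ratio is limiting.

O2


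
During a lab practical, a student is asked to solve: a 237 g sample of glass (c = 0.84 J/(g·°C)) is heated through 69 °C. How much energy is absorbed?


q = mcΔT = 237 × 0.84 × 69
= 13736.52 J

13736.52 J


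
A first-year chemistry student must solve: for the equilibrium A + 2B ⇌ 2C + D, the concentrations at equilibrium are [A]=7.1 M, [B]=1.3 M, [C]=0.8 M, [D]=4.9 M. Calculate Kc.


Kc = [C]^2[D]/([A][B]^2)
= (0.8^2 × 4.9^1)/(7.1^1 × 1.3^2)
= 3.136/11.999
= 0.2614

0.2614


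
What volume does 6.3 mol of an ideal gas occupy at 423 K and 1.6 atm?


PV = nRT  (R = 0.08206 L·atm/(mol·K))
V = nRT/P = 6.3×0.08206×423/1.6
= 136.676 L

136.676 L


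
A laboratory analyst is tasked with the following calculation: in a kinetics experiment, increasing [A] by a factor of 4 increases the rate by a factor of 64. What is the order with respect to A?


rate ∝ [A]^n
4^n = 64 → n = 3
Order in A: 3

3


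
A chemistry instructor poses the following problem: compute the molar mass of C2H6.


M(C2H6) = 2×12.01 + 6×1.008
= 24.02 + 6.05
= 30.07 g/mol

30.07 g/mol


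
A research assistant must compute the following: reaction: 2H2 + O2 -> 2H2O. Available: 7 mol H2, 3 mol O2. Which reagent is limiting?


Mole ratio available / coefficient:
  H2: 7/2 = 3.500
  O2: 3/1 = 3.000
Smaller ratio is limiting.

O2


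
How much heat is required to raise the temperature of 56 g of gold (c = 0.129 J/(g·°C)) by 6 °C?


q = mcΔT = 56 × 0.129 × 6
= 43.34 J

43.34 J


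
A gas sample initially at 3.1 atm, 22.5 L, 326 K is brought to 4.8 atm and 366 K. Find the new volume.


P1V1/T1 = P2V2/T2
V2 = P1V1T2/(T1P2)
= 3.1×22.5×366/(326×4.8)
= 16.314 L

16.314 L


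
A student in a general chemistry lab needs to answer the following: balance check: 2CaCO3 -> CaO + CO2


Equation: 2CaCO3 -> CaO + CO2
Check atoms: C: 2≠1, Ca: 2≠1, O: 6≠3
Not balanced

No, not balanced


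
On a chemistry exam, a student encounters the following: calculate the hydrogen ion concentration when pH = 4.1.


[H+] = 10^(-pH) = 10^(-4.1)
= 7.94×10^-5 M

7.94×10^-5 M


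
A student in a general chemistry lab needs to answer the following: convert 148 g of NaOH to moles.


M(NaOH) = 40.0 g/mol
n = mass/M = 148/40.0 = 3.7 mol

3.7 mol


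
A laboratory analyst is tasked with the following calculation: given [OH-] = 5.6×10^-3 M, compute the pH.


pOH = -log10([OH-]) = -log10(5.6×10^-3)
= 3 - log10(5.6) = 2.25
pH = 14 - pOH = 14 - 2.25 = 11.75

11.75


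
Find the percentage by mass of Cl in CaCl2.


M(CaCl2) = 1×40.08 + 2×35.45 = 110.98 g/mol
Mass of Cl = 2 × 35.45 = 70.90 g/mol
% Cl = 70.90/110.98 × 100 = 63.89%

63.89%


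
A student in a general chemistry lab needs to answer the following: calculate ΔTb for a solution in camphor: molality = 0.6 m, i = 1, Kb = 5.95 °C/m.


ΔTb = Kb × m × i
= 5.95 × 0.6 × 1
= 3.57 °C

3.57 °C


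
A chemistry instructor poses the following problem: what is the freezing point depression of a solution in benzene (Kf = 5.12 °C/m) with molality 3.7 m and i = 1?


ΔTf = Kf × m × i
= 5.12 × 3.7 × 1
= 18.944 °C

18.944 °C


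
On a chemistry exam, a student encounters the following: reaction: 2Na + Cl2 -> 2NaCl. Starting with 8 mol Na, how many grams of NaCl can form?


Mole ratio NaCl:Na = 2:2
n(NaCl) = 8 × 2/2 = 8.000 mol
mass = 8.000 × 58.44 = 467.52 g

467.52 g


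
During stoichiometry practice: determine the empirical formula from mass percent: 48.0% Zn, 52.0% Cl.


Assume 100 g sample. Moles of each element:
  Zn: 48.0/65.38 = 0.734 mol
  Cl: 52.0/35.45 = 1.467 mol
Divide by smallest (0.734):
  Zn: 0.734/0.734 = 1.0
  Cl: 1.467/0.734 = 2.0
Empirical formula: ZnCl2

ZnCl2


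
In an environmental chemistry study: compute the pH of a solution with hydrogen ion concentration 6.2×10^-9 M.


pH = -log10([H+]) = -log10(6.2×10^-9)
= 9 - log10(6.2)
= 9 - 0.79
= 8.21

8.21


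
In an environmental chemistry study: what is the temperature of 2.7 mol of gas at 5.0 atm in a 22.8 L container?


PV = nRT  (R = 0.08206 L·atm/(mol·K))
T = PV/(nR) = 5.0×22.8/(2.7×0.08206)
= 114.00/0.221562
= 514.53 K

514.53 K


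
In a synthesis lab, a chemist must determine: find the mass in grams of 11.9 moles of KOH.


M(KOH) = 56.11 g/mol
mass = n × M = 11.9 × 56.11 = 667.71 g

667.71 g


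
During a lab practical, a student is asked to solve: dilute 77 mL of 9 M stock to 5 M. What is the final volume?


C1V1 = C2V2
9 × 77 = 5 × V2
V2 = 693/5 = 138.6 mL

138.6 mL


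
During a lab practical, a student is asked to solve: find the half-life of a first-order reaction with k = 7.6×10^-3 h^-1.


t½ = ln2/k = 0.693147/(7.6×10^-3 h^-1)
= 91.20 h

91.20 h


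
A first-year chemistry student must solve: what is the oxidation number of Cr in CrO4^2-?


x + 4(-2) = -2, so x = +6
Oxidation number: +6

+6


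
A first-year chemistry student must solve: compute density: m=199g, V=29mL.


ρ = mass/volume
= 199/29
= 6.862 g/mL

6.862 g/mL


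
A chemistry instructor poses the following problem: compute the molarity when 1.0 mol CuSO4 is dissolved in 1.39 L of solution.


M = n/V = 1.0/1.39 = 0.719 mol/L

0.719 M


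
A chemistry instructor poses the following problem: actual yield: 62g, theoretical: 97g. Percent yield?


% yield = actual/theoretical × 100
= 62/97 × 100
= 63.92%

63.92%


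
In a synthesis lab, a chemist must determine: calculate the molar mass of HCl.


M(HCl) = 1×1.008 + 1×35.45
= 1.01 + 35.45
= 36.46 g/mol

36.46 g/mol


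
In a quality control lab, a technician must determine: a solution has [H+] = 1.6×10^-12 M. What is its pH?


pH = -log10([H+]) = -log10(1.6×10^-12)
= 12 - log10(1.6)
= 12 - 0.2
= 11.8

11.8


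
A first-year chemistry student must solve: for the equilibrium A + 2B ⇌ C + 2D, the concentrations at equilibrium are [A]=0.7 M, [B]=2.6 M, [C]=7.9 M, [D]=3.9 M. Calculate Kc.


Kc = [C][D]^2/([A][B]^2)
= (7.9^1 × 3.9^2)/(0.7^1 × 2.6^2)
= 120.159/4.732
= 25.39

25.39


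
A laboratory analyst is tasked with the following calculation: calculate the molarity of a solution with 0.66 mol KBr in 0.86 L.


M = n/V = 0.66/0.86 = 0.767 mol/L

0.767 M


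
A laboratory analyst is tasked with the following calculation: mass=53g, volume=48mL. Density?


ρ = mass/volume
= 53/48
= 1.104 g/mL

1.104 g/mL


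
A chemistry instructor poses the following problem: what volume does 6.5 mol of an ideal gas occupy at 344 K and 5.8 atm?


PV = nRT  (R = 0.08206 L·atm/(mol·K))
V = nRT/P = 6.5×0.08206×344/5.8
= 31.636 L

31.636 L


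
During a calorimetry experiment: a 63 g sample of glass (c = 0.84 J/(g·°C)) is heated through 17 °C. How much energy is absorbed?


q = mcΔT = 63 × 0.84 × 17
= 899.64 J

899.64 J


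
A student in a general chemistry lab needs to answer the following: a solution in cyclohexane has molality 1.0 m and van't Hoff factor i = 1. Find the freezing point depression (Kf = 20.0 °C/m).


ΔTf = Kf × m × i
= 20.0 × 1.0 × 1
= 20.0 °C

20.0 °C


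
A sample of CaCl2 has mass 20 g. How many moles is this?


M(CaCl2) = 110.98 g/mol
n = mass/M = 20/110.98 = 0.1802 mol

0.1802 mol


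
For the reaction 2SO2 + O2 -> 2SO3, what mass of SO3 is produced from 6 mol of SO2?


Mole ratio SO3:SO2 = 2:2
n(SO3) = 6 × 2/2 = 6.000 mol
mass = 6.000 × 80.07 = 480.42 g

480.42 g


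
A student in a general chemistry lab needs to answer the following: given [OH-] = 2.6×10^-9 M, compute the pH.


pOH = -log10([OH-]) = -log10(2.6×10^-9)
= 9 - log10(2.6) = 8.59
pH = 14 - pOH = 14 - 8.59 = 5.41

5.41


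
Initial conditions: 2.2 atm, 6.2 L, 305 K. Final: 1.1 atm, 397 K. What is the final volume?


P1V1/T1 = P2V2/T2
V2 = P1V1T2/(T1P2)
= 2.2×6.2×397/(305×1.1)
= 16.14 L

16.14 L


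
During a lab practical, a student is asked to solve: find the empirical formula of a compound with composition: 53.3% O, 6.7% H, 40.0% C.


Assume 100 g sample. Moles of each element:
  O: 53.3/16.0 = 3.331 mol
  H: 6.7/1.008 = 6.647 mol
  C: 40.0/12.01 = 3.331 mol
Divide by smallest (3.331):
  O: 3.331/3.331 = 1.0
  H: 6.647/3.331 = 2.0
  C: 3.331/3.331 = 1.0
Empirical formula: CH2O

CH2O


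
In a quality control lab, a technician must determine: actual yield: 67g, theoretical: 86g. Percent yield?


% yield = actual/theoretical × 100
= 67/86 × 100
= 77.91%

77.91%


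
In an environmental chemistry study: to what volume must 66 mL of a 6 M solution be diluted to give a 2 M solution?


C1V1 = C2V2
6 × 66 = 2 × V2
V2 = 396/2 = 198.0 mL

198.0 mL


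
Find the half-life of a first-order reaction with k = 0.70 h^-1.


t½ = ln2/k = 0.693147/(0.70 h^-1)
= 0.9902 h

0.9902 h


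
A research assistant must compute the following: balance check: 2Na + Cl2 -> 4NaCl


Equation: 2Na + Cl2 -> 4NaCl
Check atoms: Cl: 2≠4, Na: 2≠4
Not balanced

No, not balanced


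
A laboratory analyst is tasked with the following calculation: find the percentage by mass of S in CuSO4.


M(CuSO4) = 1×63.55 + 1×32.07 + 4×16.0 = 159.62 g/mol
Mass of S = 1 × 32.07 = 32.07 g/mol
% S = 32.07/159.62 × 100 = 20.09%

20.09%


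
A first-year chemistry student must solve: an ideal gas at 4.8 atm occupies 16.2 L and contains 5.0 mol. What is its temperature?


PV = nRT  (R = 0.08206 L·atm/(mol·K))
T = PV/(nR) = 4.8×16.2/(5.0×0.08206)
= 77.76/0.410300
= 189.52 K

189.52 K


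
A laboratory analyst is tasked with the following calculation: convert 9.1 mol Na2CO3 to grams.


M(Na2CO3) = 105.99 g/mol
mass = n × M = 9.1 × 105.99 = 964.51 g

964.51 g


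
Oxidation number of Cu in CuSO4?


Sulfate is -2, so Cu = +2
Oxidation number: +2

+2


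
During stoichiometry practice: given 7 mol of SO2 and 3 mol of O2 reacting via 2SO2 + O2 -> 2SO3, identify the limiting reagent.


Mole ratio available / coefficient:
  SO2: 7/2 = 3.500
  O2: 3/1 = 3.000
Smaller ratio is limiting.

O2


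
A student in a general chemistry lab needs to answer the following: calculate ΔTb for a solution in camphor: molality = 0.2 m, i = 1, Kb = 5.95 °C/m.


ΔTb = Kb × m × i
= 5.95 × 0.2 × 1
= 1.19 °C

1.19 °C


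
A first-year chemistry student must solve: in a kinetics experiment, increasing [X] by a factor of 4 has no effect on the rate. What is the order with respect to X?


rate ∝ [X]^n
rate ∝ [X]^0
Order in X: 0

0


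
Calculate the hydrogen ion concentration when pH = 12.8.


[H+] = 10^(-pH) = 10^(-12.8)
= 1.58×10^-13 M

1.58×10^-13 M


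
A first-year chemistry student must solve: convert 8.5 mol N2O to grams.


M(N2O) = 44.02 g/mol
mass = n × M = 8.5 × 44.02 = 374.17 g

374.17 g


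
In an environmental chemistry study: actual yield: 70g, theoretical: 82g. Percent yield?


% yield = actual/theoretical × 100
= 70/82 × 100
= 85.37%

85.37%


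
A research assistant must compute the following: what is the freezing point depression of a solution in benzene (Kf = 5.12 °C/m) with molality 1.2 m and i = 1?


ΔTf = Kf × m × i
= 5.12 × 1.2 × 1
= 6.144 °C

6.144 °C


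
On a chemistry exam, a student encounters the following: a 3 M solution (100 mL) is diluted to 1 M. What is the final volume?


C1V1 = C2V2
3 × 100 = 1 × V2
V2 = 300/1 = 300.0 mL

300.0 mL


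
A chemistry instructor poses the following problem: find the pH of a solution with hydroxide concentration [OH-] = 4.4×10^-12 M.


pOH = -log10([OH-]) = -log10(4.4×10^-12)
= 12 - log10(4.4) = 11.36
pH = 14 - pOH = 14 - 11.36 = 2.64

2.64


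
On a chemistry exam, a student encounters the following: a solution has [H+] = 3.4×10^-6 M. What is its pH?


pH = -log10([H+]) = -log10(3.4×10^-6)
= 6 - log10(3.4)
= 6 - 0.53
= 5.47

5.47


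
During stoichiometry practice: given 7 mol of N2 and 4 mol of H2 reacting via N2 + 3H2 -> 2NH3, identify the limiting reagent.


Mole ratio available / coefficient:
  N2: 7/1 = 7.000
  H2: 4/3 = 1.333
Smaller ratio is limiting.

H2


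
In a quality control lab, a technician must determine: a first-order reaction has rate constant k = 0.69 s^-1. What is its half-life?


t½ = ln2/k = 0.693147/(0.69 s^-1)
= 1.005 s

1.005 s


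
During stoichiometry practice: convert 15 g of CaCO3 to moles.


M(CaCO3) = 100.09 g/mol
n = mass/M = 15/100.09 = 0.1499 mol

0.1499 mol


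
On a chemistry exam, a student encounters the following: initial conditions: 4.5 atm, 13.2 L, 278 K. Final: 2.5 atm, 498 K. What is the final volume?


P1V1/T1 = P2V2/T2
V2 = P1V1T2/(T1P2)
= 4.5×13.2×498/(278×2.5)
= 42.563 L

42.563 L


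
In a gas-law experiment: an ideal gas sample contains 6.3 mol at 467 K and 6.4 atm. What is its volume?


PV = nRT  (R = 0.08206 L·atm/(mol·K))
V = nRT/P = 6.3×0.08206×467/6.4
= 37.723 L

37.723 L


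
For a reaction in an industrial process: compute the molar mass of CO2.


M(CO2) = 1×12.01 + 2×16.0
= 12.01 + 32.0
= 44.01 g/mol

44.01 g/mol


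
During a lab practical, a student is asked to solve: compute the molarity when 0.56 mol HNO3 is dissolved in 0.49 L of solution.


M = n/V = 0.56/0.49 = 1.143 mol/L

1.143 M


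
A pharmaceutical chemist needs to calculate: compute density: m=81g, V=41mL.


ρ = mass/volume
= 81/41
= 1.976 g/mL

1.976 g/mL


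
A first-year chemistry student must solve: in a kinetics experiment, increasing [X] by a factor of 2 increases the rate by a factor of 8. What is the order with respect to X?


rate ∝ [X]^n
2^n = 8 → n = 3
Order in X: 3

3


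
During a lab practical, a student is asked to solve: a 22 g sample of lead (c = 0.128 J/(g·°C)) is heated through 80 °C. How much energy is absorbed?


q = mcΔT = 22 × 0.128 × 80
= 225.28 J

225.28 J


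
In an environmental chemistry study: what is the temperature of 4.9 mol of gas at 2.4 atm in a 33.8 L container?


PV = nRT  (R = 0.08206 L·atm/(mol·K))
T = PV/(nR) = 2.4×33.8/(4.9×0.08206)
= 81.12/0.402094
= 201.74 K

201.74 K


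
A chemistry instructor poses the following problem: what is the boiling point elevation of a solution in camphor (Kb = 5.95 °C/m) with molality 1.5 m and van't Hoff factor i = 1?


ΔTb = Kb × m × i
= 5.95 × 1.5 × 1
= 8.925 °C

8.925 °C


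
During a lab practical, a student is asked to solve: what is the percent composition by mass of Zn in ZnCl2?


M(ZnCl2) = 1×65.38 + 2×35.45 = 136.28 g/mol
Mass of Zn = 1 × 65.38 = 65.38 g/mol
% Zn = 65.38/136.28 × 100 = 47.97%

47.97%


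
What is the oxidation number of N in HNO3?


(+1) + x + 3(-2) = 0, so x = +5
Oxidation number: +5

+5


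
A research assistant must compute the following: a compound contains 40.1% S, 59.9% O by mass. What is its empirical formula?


Assume 100 g sample. Moles of each element:
  S: 40.1/32.07 = 1.25 mol
  O: 59.9/16.0 = 3.744 mol
Divide by smallest (1.25):
  S: 1.25/1.25 = 1.0
  O: 3.744/1.25 = 3.0
Empirical formula: SO3

SO3


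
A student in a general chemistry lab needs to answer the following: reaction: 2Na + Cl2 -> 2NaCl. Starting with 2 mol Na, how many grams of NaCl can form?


Mole ratio NaCl:Na = 2:2
n(NaCl) = 2 × 2/2 = 2.000 mol
mass = 2.000 × 58.44 = 116.88 g

116.88 g


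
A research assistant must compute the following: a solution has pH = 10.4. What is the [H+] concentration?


[H+] = 10^(-pH) = 10^(-10.4)
= 3.98×10^-11 M

3.98×10^-11 M


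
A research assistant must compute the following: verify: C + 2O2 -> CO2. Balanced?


Equation: C + 2O2 -> CO2
Check atoms: C: 1=1, O: 4≠2
Not balanced

No, not balanced


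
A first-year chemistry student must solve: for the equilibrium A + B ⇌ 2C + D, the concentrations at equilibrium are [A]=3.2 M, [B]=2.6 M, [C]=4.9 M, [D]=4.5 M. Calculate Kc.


Kc = [C]^2[D]/([A][B])
= (4.9^2 × 4.5^1)/(3.2^1 × 2.6^1)
= 108.045/8.32
= 12.99

12.99


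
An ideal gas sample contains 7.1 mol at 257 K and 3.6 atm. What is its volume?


PV = nRT  (R = 0.08206 L·atm/(mol·K))
V = nRT/P = 7.1×0.08206×257/3.6
= 41.593 L

41.593 L


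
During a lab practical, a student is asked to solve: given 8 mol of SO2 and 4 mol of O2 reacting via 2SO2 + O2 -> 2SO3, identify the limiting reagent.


Mole ratio available / coefficient:
  SO2: 8/2 = 4.000
  O2: 4/1 = 4.000
Smaller ratio is limiting.

neither (stoichiometric); SO2 and O2 are fully consumed


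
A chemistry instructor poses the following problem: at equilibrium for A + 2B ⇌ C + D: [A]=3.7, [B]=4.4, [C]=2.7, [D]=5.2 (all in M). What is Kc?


Kc = [C][D]/([A][B]^2)
= (2.7^1 × 5.2^1)/(3.7^1 × 4.4^2)
= 14.04/71.632
= 0.1960

0.1960


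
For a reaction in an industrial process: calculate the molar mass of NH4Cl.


M(NH4Cl) = 1×14.01 + 4×1.008 + 1×35.45
= 14.01 + 4.03 + 35.45
= 53.49 g/mol

53.49 g/mol


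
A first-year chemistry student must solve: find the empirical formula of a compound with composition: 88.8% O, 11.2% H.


Assume 100 g sample. Moles of each element:
  O: 88.8/16.0 = 5.55 mol
  H: 11.2/1.008 = 11.111 mol
Divide by smallest (5.55):
  O: 5.55/5.55 = 1.0
  H: 11.111/5.55 = 2.0
Empirical formula: H2O

H2O


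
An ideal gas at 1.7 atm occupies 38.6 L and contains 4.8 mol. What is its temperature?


PV = nRT  (R = 0.08206 L·atm/(mol·K))
T = PV/(nR) = 1.7×38.6/(4.8×0.08206)
= 65.62/0.393888
= 166.60 K

166.60 K


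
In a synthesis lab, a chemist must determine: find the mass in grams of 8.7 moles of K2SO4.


M(K2SO4) = 174.27 g/mol
mass = n × M = 8.7 × 174.27 = 1516.15 g

1516.15 g


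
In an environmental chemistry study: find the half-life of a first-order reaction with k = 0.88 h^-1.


t½ = ln2/k = 0.693147/(0.88 h^-1)
= 0.7877 h

0.7877 h
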